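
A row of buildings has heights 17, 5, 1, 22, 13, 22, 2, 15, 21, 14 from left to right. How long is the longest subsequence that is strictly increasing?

4

Let dp[i] be the length of the longest such subsequence ending at index i:
i:      1  2  3  4  5  6  7  8  9 10
a[i]:  17  5  1 22 13 22  2 15 21 14
dp:     1  1  1  2  2  3  2  3  4  3
Maximum dp value is 4.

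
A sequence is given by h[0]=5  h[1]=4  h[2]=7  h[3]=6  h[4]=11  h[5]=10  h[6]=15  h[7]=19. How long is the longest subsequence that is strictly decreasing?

Negate each value so 'decreasing' becomes 'increasing', then run patience tails on the negated sequence:
-5 → extends → [-5]
-4 → extends → [-5, -4]
-7 → replaces -5 → [-7, -4]
-6 → replaces -4 → [-7, -6]
-11 → replaces -7 → [-11, -6]
-10 → replaces -6 → [-11, -10]
-15 → replaces -11 → [-15, -10]
-19 → replaces -15 → [-19, -10]
Two tails, so the longest strictly decreasing subsequence of the original has length 2.

2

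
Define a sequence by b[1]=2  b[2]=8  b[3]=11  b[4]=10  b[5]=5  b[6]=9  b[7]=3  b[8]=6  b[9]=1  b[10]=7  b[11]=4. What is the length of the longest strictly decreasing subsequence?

5

Negate each value so 'decreasing' becomes 'increasing', then run patience tails on the negated sequence:
-2 → extends → [-2]
-8 → replaces -2 → [-8]
-11 → replaces -8 → [-11]
-10 → extends → [-11, -10]
-5 → extends → [-11, -10, -5]
-9 → replaces -5 → [-11, -10, -9]
-3 → extends → [-11, -10, -9, -3]
-6 → replaces -3 → [-11, -10, -9, -6]
-1 → extends → [-11, -10, -9, -6, -1]
-7 → replaces -6 → [-11, -10, -9, -7, -1]
-4 → replaces -1 → [-11, -10, -9, -7, -4]
Five tails, so the longest strictly decreasing subsequence of the original has length 5.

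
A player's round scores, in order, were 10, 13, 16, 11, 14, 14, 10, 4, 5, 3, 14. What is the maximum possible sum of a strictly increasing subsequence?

Let S[i] be the best sum of a strictly increasing subsequence ending at i:
i:      1  2  3  4  5  6  7  8  9 10 11
a[i]:  10 13 16 11 14 14 10  4  5  3 14
S:     10 23 39 21 37 37 10  4  9  3 37
Maximum is 39 (e.g. 10 + 13 + 16).

39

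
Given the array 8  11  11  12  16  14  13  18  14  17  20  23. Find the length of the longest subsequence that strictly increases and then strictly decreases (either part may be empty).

8

inc[i] = longest strictly increasing subsequence ending at i; dec[i] = longest strictly decreasing subsequence starting at i:
i:      1  2  3  4  5  6  7  8  9 10 11 12
a[i]:   8 11 11 12 16 14 13 18 14 17 20 23
inc:    1  2  2  3  4  4  4  5  5  6  7  8
dec:    1  1  1  1  3  2  1  2  1  1  1  1
Best peak at i=12 (value 23): inc=8, dec=1, length 8+1−1 = 8.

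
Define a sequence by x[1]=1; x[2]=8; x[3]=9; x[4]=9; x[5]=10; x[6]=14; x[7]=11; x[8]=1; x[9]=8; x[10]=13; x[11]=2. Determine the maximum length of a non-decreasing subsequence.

7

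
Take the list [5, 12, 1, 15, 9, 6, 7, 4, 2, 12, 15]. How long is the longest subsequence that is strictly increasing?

Track the smallest tail for each achievable length (strict):
5 → extends → [5]
12 → extends → [5, 12]
1 → replaces 5 → [1, 12]
15 → extends → [1, 12, 15]
9 → replaces 12 → [1, 9, 15]
6 → replaces 9 → [1, 6, 15]
7 → replaces 15 → [1, 6, 7]
4 → replaces 6 → [1, 4, 7]
2 → replaces 4 → [1, 2, 7]
12 → extends → [1, 2, 7, 12]
15 → extends → [1, 2, 7, 12, 15]
Five tails, so the longest strictly increasing subsequence has length 5 (e.g. 5, 6, 7, 12, 15).

5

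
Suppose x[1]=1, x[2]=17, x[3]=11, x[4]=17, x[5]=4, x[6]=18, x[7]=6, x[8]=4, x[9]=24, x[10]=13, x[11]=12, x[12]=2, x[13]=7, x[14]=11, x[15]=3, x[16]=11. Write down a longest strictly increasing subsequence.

1, 11, 17, 18, 24

Patience tails give the LIS length; then backtrack through the dp parents:
1 → extends → [1]
17 → extends → [1, 17]
11 → replaces 17 → [1, 11]
17 → extends → [1, 11, 17]
4 → replaces 11 → [1, 4, 17]
18 → extends → [1, 4, 17, 18]
6 → replaces 17 → [1, 4, 6, 18]
4 → already a tail → [1, 4, 6, 18]
24 → extends → [1, 4, 6, 18, 24]
13 → replaces 18 → [1, 4, 6, 13, 24]
12 → replaces 13 → [1, 4, 6, 12, 24]
2 → replaces 4 → [1, 2, 6, 12, 24]
7 → replaces 12 → [1, 2, 6, 7, 24]
11 → replaces 24 → [1, 2, 6, 7, 11]
3 → replaces 6 → [1, 2, 3, 7, 11]
11 → already a tail → [1, 2, 3, 7, 11]
Length 5; one witness is 1, 11, 17, 18, 24.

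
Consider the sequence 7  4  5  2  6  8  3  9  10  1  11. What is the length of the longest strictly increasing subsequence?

Let dp[i] be the length of the longest such subsequence ending at index i:
i:      1  2  3  4  5  6  7  8  9 10 11
a[i]:   7  4  5  2  6  8  3  9 10  1 11
dp:     1  1  2  1  3  4  2  5  6  1  7
Maximum dp value is 7.

7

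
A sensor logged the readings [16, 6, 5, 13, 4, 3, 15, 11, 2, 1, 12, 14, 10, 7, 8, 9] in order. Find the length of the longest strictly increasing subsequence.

Track the smallest tail for each achievable length (strict):
16 → extends → [16]
6 → replaces 16 → [6]
5 → replaces 6 → [5]
13 → extends → [5, 13]
4 → replaces 5 → [4, 13]
3 → replaces 4 → [3, 13]
15 → extends → [3, 13, 15]
11 → replaces 13 → [3, 11, 15]
2 → replaces 3 → [2, 11, 15]
1 → replaces 2 → [1, 11, 15]
12 → replaces 15 → [1, 11, 12]
14 → extends → [1, 11, 12, 14]
10 → replaces 11 → [1, 10, 12, 14]
7 → replaces 10 → [1, 7, 12, 14]
8 → replaces 12 → [1, 7, 8, 14]
9 → replaces 14 → [1, 7, 8, 9]
Four tails, so the longest strictly increasing subsequence has length 4 (e.g. 6, 11, 12, 14).

4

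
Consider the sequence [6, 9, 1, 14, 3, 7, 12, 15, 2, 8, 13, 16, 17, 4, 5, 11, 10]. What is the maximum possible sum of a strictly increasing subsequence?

77

Let S[i] be the best sum of a strictly increasing subsequence ending at i:
i:      1  2  3  4  5  6  7  8  9 10 11 12 13 14 15 16 17
a[i]:   6  9  1 14  3  7 12 15  2  8 13 16 17  4  5 11 10
S:      6 15  1 29  4 13 27 44  3 21 40 60 77  8 13 32 31
Maximum is 77 (e.g. 6 + 9 + 14 + 15 + 16 + 17).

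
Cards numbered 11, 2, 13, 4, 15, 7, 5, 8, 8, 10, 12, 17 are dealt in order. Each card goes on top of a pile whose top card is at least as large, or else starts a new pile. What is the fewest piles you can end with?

Place each on the leftmost legal pile:
11 → new pile 1 (tops now [11])
2 → pile 1 (tops now [2])
13 → new pile 2 (tops now [2, 13])
4 → pile 2 (tops now [2, 4])
15 → new pile 3 (tops now [2, 4, 15])
7 → pile 3 (tops now [2, 4, 7])
5 → pile 3 (tops now [2, 4, 5])
8 → new pile 4 (tops now [2, 4, 5, 8])
8 → pile 4 (tops now [2, 4, 5, 8])
10 → new pile 5 (tops now [2, 4, 5, 8, 10])
12 → new pile 6 (tops now [2, 4, 5, 8, 10, 12])
17 → new pile 7 (tops now [2, 4, 5, 8, 10, 12, 17])
Seven piles.

7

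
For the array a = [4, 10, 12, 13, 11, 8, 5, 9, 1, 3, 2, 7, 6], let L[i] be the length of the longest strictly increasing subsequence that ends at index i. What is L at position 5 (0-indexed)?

dp[i] = 1 + max{dp[j] : j<i, a[j]<a[i]} (or 1 if no such j):
i:      0  1  2  3  4  5  6  7  8  9 10 11 12
a[i]:   4 10 12 13 11  8  5  9  1  3  2  7  6
dp:     1  2  3  4  3  2  2  3  1  2  2  3  3
At index 5 the value is 2.

2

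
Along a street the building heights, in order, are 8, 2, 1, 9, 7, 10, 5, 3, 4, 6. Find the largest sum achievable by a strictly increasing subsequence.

27

Let S[i] be the best sum of a strictly increasing subsequence ending at i:
i:      1  2  3  4  5  6  7  8  9 10
a[i]:   8  2  1  9  7 10  5  3  4  6
S:      8  2  1 17  9 27  7  5  9 15
Maximum is 27 (e.g. 8 + 9 + 10).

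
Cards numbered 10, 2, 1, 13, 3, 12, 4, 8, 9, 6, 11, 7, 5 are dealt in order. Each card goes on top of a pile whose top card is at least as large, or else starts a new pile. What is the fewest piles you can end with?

6

The minimum number of non-increasing subsequences covering a sequence equals the length of its longest strictly increasing subsequence.
LIS length is 6 (e.g. 2, 3, 4, 8, 9, 11), so 6 piles are needed.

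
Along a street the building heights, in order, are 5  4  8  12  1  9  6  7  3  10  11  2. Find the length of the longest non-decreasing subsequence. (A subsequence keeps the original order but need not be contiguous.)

5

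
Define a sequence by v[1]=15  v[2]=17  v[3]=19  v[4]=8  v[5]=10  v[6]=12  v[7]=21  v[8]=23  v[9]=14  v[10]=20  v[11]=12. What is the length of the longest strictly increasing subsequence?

5

Let dp[i] be the length of the longest such subsequence ending at index i:
i:      1  2  3  4  5  6  7  8  9 10 11
v[i]:  15 17 19  8 10 12 21 23 14 20 12
dp:     1  2  3  1  2  3  4  5  4  5  3
Maximum dp value is 5.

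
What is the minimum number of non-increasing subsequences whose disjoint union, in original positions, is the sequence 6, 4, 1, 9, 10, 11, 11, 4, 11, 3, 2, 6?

Place each on the leftmost legal pile:
6 → new pile 1 (tops now [6])
4 → pile 1 (tops now [4])
1 → pile 1 (tops now [1])
9 → new pile 2 (tops now [1, 9])
10 → new pile 3 (tops now [1, 9, 10])
11 → new pile 4 (tops now [1, 9, 10, 11])
11 → pile 4 (tops now [1, 9, 10, 11])
4 → pile 2 (tops now [1, 4, 10, 11])
11 → pile 4 (tops now [1, 4, 10, 11])
3 → pile 2 (tops now [1, 3, 10, 11])
2 → pile 2 (tops now [1, 2, 10, 11])
6 → pile 3 (tops now [1, 2, 6, 11])
Four piles.

4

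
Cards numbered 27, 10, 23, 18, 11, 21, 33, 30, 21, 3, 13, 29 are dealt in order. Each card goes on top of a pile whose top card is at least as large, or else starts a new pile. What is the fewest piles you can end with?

The minimum number of non-increasing subsequences covering a sequence equals the length of its longest strictly increasing subsequence.
LIS length is 4 (e.g. 10, 18, 21, 33), so 4 piles are needed.

4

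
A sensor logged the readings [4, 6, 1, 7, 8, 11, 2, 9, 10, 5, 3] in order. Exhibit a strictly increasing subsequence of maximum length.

4, 6, 7, 8, 9, 10

Patience tails give the LIS length; then backtrack through the dp parents:
4 → extends → [4]
6 → extends → [4, 6]
1 → replaces 4 → [1, 6]
7 → extends → [1, 6, 7]
8 → extends → [1, 6, 7, 8]
11 → extends → [1, 6, 7, 8, 11]
2 → replaces 6 → [1, 2, 7, 8, 11]
9 → replaces 11 → [1, 2, 7, 8, 9]
10 → extends → [1, 2, 7, 8, 9, 10]
5 → replaces 7 → [1, 2, 5, 8, 9, 10]
3 → replaces 5 → [1, 2, 3, 8, 9, 10]
Length 6; one witness is 4, 6, 7, 8, 9, 10.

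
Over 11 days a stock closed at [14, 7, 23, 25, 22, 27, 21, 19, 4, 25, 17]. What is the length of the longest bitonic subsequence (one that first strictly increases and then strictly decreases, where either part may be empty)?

7

inc[i] = longest strictly increasing subsequence ending at i; dec[i] = longest strictly decreasing subsequence starting at i:
i:      1  2  3  4  5  6  7  8  9 10 11
a[i]:  14  7 23 25 22 27 21 19  4 25 17
inc:    1  1  2  3  2  4  2  2  1  3  2
dec:    3  2  5  5  4  4  3  2  1  2  1
Best peak at i=4 (value 25): inc=3, dec=5, length 3+5−1 = 7.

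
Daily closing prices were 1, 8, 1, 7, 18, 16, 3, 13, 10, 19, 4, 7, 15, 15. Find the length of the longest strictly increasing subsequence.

Track the smallest tail for each achievable length (strict):
1 → extends → [1]
8 → extends → [1, 8]
1 → already a tail → [1, 8]
7 → replaces 8 → [1, 7]
18 → extends → [1, 7, 18]
16 → replaces 18 → [1, 7, 16]
3 → replaces 7 → [1, 3, 16]
13 → replaces 16 → [1, 3, 13]
10 → replaces 13 → [1, 3, 10]
19 → extends → [1, 3, 10, 19]
4 → replaces 10 → [1, 3, 4, 19]
7 → replaces 19 → [1, 3, 4, 7]
15 → extends → [1, 3, 4, 7, 15]
15 → already a tail → [1, 3, 4, 7, 15]
Five tails, so the longest strictly increasing subsequence has length 5 (e.g. 1, 3, 4, 7, 15).

5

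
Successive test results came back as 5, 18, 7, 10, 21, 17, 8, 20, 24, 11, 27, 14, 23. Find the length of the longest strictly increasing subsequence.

7

Let dp[i] be the length of the longest such subsequence ending at index i:
i:      1  2  3  4  5  6  7  8  9 10 11 12 13
a[i]:   5 18  7 10 21 17  8 20 24 11 27 14 23
dp:     1  2  2  3  4  4  3  5  6  4  7  5  6
Maximum dp value is 7.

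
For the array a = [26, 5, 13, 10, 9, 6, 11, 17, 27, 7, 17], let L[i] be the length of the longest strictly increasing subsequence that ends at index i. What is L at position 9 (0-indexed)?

3

dp[i] = 1 + max{dp[j] : j<i, a[j]<a[i]} (or 1 if no such j):
i:      0  1  2  3  4  5  6  7  8  9 10
a[i]:  26  5 13 10  9  6 11 17 27  7 17
dp:     1  1  2  2  2  2  3  4  5  3  4
At index 9 the value is 3.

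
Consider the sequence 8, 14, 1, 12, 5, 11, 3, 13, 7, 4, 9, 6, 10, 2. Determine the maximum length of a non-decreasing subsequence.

Let dp[i] be the length of the longest such subsequence ending at index i:
i:      1  2  3  4  5  6  7  8  9 10 11 12 13 14
a[i]:   8 14  1 12  5 11  3 13  7  4  9  6 10  2
dp:     1  2  1  2  2  3  2  4  3  3  4  4  5  2
Maximum dp value is 5.

5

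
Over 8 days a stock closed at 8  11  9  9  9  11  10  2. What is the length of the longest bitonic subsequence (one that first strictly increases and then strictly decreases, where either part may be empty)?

5

inc[i] = longest strictly increasing subsequence ending at i; dec[i] = longest strictly decreasing subsequence starting at i:
i:      1  2  3  4  5  6  7  8
a[i]:   8 11  9  9  9 11 10  2
inc:    1  2  2  2  2  3  3  1
dec:    2  3  2  2  2  3  2  1
Best peak at i=6 (value 11): inc=3, dec=3, length 3+3−1 = 5.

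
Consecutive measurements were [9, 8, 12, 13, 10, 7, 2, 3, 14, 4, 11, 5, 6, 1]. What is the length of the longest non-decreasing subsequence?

5

Track the smallest tail for each achievable length (allowing ties):
9 → extends → [9]
8 → replaces 9 → [8]
12 → extends → [8, 12]
13 → extends → [8, 12, 13]
10 → replaces 12 → [8, 10, 13]
7 → replaces 8 → [7, 10, 13]
2 → replaces 7 → [2, 10, 13]
3 → replaces 10 → [2, 3, 13]
14 → extends → [2, 3, 13, 14]
4 → replaces 13 → [2, 3, 4, 14]
11 → replaces 14 → [2, 3, 4, 11]
5 → replaces 11 → [2, 3, 4, 5]
6 → extends → [2, 3, 4, 5, 6]
1 → replaces 2 → [1, 3, 4, 5, 6]
Five tails, so the longest non-decreasing subsequence has length 5 (e.g. 2, 3, 4, 5, 6).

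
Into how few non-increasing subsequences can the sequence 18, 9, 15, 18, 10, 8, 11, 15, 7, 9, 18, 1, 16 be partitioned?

Place each on the leftmost legal pile:
18 → new pile 1 (tops now [18])
9 → pile 1 (tops now [9])
15 → new pile 2 (tops now [9, 15])
18 → new pile 3 (tops now [9, 15, 18])
10 → pile 2 (tops now [9, 10, 18])
8 → pile 1 (tops now [8, 10, 18])
11 → pile 3 (tops now [8, 10, 11])
15 → new pile 4 (tops now [8, 10, 11, 15])
7 → pile 1 (tops now [7, 10, 11, 15])
9 → pile 2 (tops now [7, 9, 11, 15])
18 → new pile 5 (tops now [7, 9, 11, 15, 18])
1 → pile 1 (tops now [1, 9, 11, 15, 18])
16 → pile 5 (tops now [1, 9, 11, 15, 16])
Five piles.

5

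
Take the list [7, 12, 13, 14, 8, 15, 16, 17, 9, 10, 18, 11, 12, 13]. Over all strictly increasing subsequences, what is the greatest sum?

112

Let S[i] be the best sum of a strictly increasing subsequence ending at i:
i:       1   2   3   4   5   6   7   8   9  10  11  12  13  14
a[i]:    7  12  13  14   8  15  16  17   9  10  18  11  12  13
S:       7  19  32  46  15  61  77  94  24  34 112  45  57  70
Maximum is 112 (e.g. 7 + 12 + 13 + 14 + 15 + 16 + 17 + 18).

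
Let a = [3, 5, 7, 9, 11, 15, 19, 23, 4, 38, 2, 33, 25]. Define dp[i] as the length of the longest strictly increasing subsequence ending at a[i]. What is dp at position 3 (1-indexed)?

3

dp[i] = 1 + max{dp[j] : j<i, a[j]<a[i]} (or 1 if no such j):
i:      1  2  3  4  5  6  7  8  9 10 11 12 13
a[i]:   3  5  7  9 11 15 19 23  4 38  2 33 25
dp:     1  2  3  4  5  6  7  8  2  9  1  9  9
At index 3 the value is 3.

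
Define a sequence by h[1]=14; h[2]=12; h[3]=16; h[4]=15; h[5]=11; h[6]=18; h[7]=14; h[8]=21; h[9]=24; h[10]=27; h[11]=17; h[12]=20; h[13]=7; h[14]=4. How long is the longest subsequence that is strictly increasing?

Let dp[i] be the length of the longest such subsequence ending at index i:
i:      1  2  3  4  5  6  7  8  9 10 11 12 13 14
h[i]:  14 12 16 15 11 18 14 21 24 27 17 20  7  4
dp:     1  1  2  2  1  3  2  4  5  6  3  4  1  1
Maximum dp value is 6.

6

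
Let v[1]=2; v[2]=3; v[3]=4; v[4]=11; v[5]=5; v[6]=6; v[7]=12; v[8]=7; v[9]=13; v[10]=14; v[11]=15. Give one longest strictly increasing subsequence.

Patience tails give the LIS length; then backtrack through the dp parents:
2 → extends → [2]
3 → extends → [2, 3]
4 → extends → [2, 3, 4]
11 → extends → [2, 3, 4, 11]
5 → replaces 11 → [2, 3, 4, 5]
6 → extends → [2, 3, 4, 5, 6]
12 → extends → [2, 3, 4, 5, 6, 12]
7 → replaces 12 → [2, 3, 4, 5, 6, 7]
13 → extends → [2, 3, 4, 5, 6, 7, 13]
14 → extends → [2, 3, 4, 5, 6, 7, 13, 14]
15 → extends → [2, 3, 4, 5, 6, 7, 13, 14, 15]
Length 9; one witness is 2, 3, 4, 5, 6, 12, 13, 14, 15.

2, 3, 4, 5, 6, 12, 13, 14, 15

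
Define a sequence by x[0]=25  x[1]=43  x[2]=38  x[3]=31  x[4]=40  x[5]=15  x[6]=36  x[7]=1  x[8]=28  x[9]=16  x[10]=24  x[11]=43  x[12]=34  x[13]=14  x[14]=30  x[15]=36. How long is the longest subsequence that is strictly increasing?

Let dp[i] be the length of the longest such subsequence ending at index i:
i:      0  1  2  3  4  5  6  7  8  9 10 11 12 13 14 15
x[i]:  25 43 38 31 40 15 36  1 28 16 24 43 34 14 30 36
dp:     1  2  2  2  3  1  3  1  2  2  3  4  4  2  4  5
Maximum dp value is 5.

5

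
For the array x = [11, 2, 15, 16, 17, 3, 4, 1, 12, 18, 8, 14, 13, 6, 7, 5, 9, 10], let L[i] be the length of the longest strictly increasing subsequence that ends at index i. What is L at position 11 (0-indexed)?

dp[i] = 1 + max{dp[j] : j<i, x[j]<x[i]} (or 1 if no such j):
i:      0  1  2  3  4  5  6  7  8  9 10 11 12 13 14 15 16 17
x[i]:  11  2 15 16 17  3  4  1 12 18  8 14 13  6  7  5  9 10
dp:     1  1  2  3  4  2  3  1  4  5  4  5  5  4  5  4  6  7
At index 11 the value is 5.

5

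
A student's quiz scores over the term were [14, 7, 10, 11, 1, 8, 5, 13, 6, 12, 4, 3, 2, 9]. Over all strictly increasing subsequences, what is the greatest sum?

41

Let S[i] be the best sum of a strictly increasing subsequence ending at i:
i:      1  2  3  4  5  6  7  8  9 10 11 12 13 14
a[i]:  14  7 10 11  1  8  5 13  6 12  4  3  2  9
S:     14  7 17 28  1 15  6 41 12 40  5  4  3 24
Maximum is 41 (e.g. 7 + 10 + 11 + 13).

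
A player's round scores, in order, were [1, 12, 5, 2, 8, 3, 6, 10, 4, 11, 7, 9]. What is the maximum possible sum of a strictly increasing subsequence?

Let S[i] be the best sum of a strictly increasing subsequence ending at i:
i:      1  2  3  4  5  6  7  8  9 10 11 12
a[i]:   1 12  5  2  8  3  6 10  4 11  7  9
S:      1 13  6  3 14  6 12 24 10 35 19 28
Maximum is 35 (e.g. 1 + 5 + 8 + 10 + 11).

35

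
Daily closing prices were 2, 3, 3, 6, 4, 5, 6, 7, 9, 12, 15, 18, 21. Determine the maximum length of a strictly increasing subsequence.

Track the smallest tail for each achievable length (strict):
2 → extends → [2]
3 → extends → [2, 3]
3 → already a tail → [2, 3]
6 → extends → [2, 3, 6]
4 → replaces 6 → [2, 3, 4]
5 → extends → [2, 3, 4, 5]
6 → extends → [2, 3, 4, 5, 6]
7 → extends → [2, 3, 4, 5, 6, 7]
9 → extends → [2, 3, 4, 5, 6, 7, 9]
12 → extends → [2, 3, 4, 5, 6, 7, 9, 12]
15 → extends → [2, 3, 4, 5, 6, 7, 9, 12, 15]
18 → extends → [2, 3, 4, 5, 6, 7, 9, 12, 15, 18]
21 → extends → [2, 3, 4, 5, 6, 7, 9, 12, 15, 18, 21]
Eleven tails, so the longest strictly increasing subsequence has length 11 (e.g. 2, 3, 4, 5, 6, 7, 9, 12, 15, 18, 21).

11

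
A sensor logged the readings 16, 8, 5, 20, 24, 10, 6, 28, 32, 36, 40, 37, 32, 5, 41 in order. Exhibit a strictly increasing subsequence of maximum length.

16, 20, 24, 28, 32, 36, 40, 41

Patience tails give the LIS length; then backtrack through the dp parents:
16 → extends → [16]
8 → replaces 16 → [8]
5 → replaces 8 → [5]
20 → extends → [5, 20]
24 → extends → [5, 20, 24]
10 → replaces 20 → [5, 10, 24]
6 → replaces 10 → [5, 6, 24]
28 → extends → [5, 6, 24, 28]
32 → extends → [5, 6, 24, 28, 32]
36 → extends → [5, 6, 24, 28, 32, 36]
40 → extends → [5, 6, 24, 28, 32, 36, 40]
37 → replaces 40 → [5, 6, 24, 28, 32, 36, 37]
32 → already a tail → [5, 6, 24, 28, 32, 36, 37]
5 → already a tail → [5, 6, 24, 28, 32, 36, 37]
41 → extends → [5, 6, 24, 28, 32, 36, 37, 41]
Length 8; one witness is 16, 20, 24, 28, 32, 36, 40, 41.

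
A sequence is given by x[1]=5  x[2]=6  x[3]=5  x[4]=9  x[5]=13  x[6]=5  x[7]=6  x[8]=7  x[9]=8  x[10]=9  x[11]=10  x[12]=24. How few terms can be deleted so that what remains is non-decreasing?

3

Fewest deletions = n − (longest non-decreasing subsequence).
i:      1  2  3  4  5  6  7  8  9 10 11 12
x[i]:   5  6  5  9 13  5  6  7  8  9 10 24
dp:     1  2  2  3  4  3  4  5  6  7  8  9
max dp = 9, so deletions = 12 − 9 = 3.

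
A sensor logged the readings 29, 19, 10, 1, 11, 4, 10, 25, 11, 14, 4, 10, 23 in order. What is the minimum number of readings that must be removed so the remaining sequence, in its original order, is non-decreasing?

Fewest deletions = n − (longest non-decreasing subsequence).
i:      1  2  3  4  5  6  7  8  9 10 11 12 13
a[i]:  29 19 10  1 11  4 10 25 11 14  4 10 23
dp:     1  1  1  1  2  2  3  4  4  5  3  4  6
max dp = 6, so deletions = 13 − 6 = 7.

7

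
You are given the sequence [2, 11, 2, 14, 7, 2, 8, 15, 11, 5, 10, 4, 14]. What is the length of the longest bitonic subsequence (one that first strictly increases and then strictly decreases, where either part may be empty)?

inc[i] = longest strictly increasing subsequence ending at i; dec[i] = longest strictly decreasing subsequence starting at i:
i:      1  2  3  4  5  6  7  8  9 10 11 12 13
a[i]:   2 11  2 14  7  2  8 15 11  5 10  4 14
inc:    1  2  1  3  2  1  3  4  4  2  4  2  5
dec:    1  4  1  4  3  1  3  4  3  2  2  1  1
Best peak at i=8 (value 15): inc=4, dec=4, length 4+4−1 = 7.

7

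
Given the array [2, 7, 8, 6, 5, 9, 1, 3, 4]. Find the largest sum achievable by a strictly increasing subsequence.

Let S[i] be the best sum of a strictly increasing subsequence ending at i:
i:      1  2  3  4  5  6  7  8  9
a[i]:   2  7  8  6  5  9  1  3  4
S:      2  9 17  8  7 26  1  5  9
Maximum is 26 (e.g. 2 + 7 + 8 + 9).

26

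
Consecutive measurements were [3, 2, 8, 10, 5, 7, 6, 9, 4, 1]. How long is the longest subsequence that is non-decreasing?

Track the smallest tail for each achievable length (allowing ties):
3 → extends → [3]
2 → replaces 3 → [2]
8 → extends → [2, 8]
10 → extends → [2, 8, 10]
5 → replaces 8 → [2, 5, 10]
7 → replaces 10 → [2, 5, 7]
6 → replaces 7 → [2, 5, 6]
9 → extends → [2, 5, 6, 9]
4 → replaces 5 → [2, 4, 6, 9]
1 → replaces 2 → [1, 4, 6, 9]
Four tails, so the longest non-decreasing subsequence has length 4 (e.g. 3, 5, 7, 9).

4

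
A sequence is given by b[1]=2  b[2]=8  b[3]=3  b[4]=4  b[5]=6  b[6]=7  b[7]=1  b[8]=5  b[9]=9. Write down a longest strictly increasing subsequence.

Patience tails give the LIS length; then backtrack through the dp parents:
2 → extends → [2]
8 → extends → [2, 8]
3 → replaces 8 → [2, 3]
4 → extends → [2, 3, 4]
6 → extends → [2, 3, 4, 6]
7 → extends → [2, 3, 4, 6, 7]
1 → replaces 2 → [1, 3, 4, 6, 7]
5 → replaces 6 → [1, 3, 4, 5, 7]
9 → extends → [1, 3, 4, 5, 7, 9]
Length 6; one witness is 2, 3, 4, 6, 7, 9.

2, 3, 4, 6, 7, 9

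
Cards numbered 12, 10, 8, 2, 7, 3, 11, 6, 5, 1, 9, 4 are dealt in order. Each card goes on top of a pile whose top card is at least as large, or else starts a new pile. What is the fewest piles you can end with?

4

Place each on the leftmost legal pile:
12 → new pile 1 (tops now [12])
10 → pile 1 (tops now [10])
8 → pile 1 (tops now [8])
2 → pile 1 (tops now [2])
7 → new pile 2 (tops now [2, 7])
3 → pile 2 (tops now [2, 3])
11 → new pile 3 (tops now [2, 3, 11])
6 → pile 3 (tops now [2, 3, 6])
5 → pile 3 (tops now [2, 3, 5])
1 → pile 1 (tops now [1, 3, 5])
9 → new pile 4 (tops now [1, 3, 5, 9])
4 → pile 3 (tops now [1, 3, 4, 9])
Four piles.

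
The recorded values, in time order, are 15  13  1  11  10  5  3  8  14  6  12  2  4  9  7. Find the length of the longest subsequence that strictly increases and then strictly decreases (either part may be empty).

7

inc[i] = longest strictly increasing subsequence ending at i; dec[i] = longest strictly decreasing subsequence starting at i:
i:      1  2  3  4  5  6  7  8  9 10 11 12 13 14 15
a[i]:  15 13  1 11 10  5  3  8 14  6 12  2  4  9  7
inc:    1  1  1  2  2  2  2  3  4  3  4  2  3  4  4
dec:    7  6  1  5  4  3  2  3  4  2  3  1  1  2  1
Best peak at i=1 (value 15): inc=1, dec=7, length 1+7−1 = 7.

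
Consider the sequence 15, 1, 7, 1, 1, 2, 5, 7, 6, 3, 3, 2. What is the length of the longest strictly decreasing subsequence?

5

Negate each value so 'decreasing' becomes 'increasing', then run patience tails on the negated sequence:
-15 → extends → [-15]
-1 → extends → [-15, -1]
-7 → replaces -1 → [-15, -7]
-1 → extends → [-15, -7, -1]
-1 → already a tail → [-15, -7, -1]
-2 → replaces -1 → [-15, -7, -2]
-5 → replaces -2 → [-15, -7, -5]
-7 → already a tail → [-15, -7, -5]
-6 → replaces -5 → [-15, -7, -6]
-3 → extends → [-15, -7, -6, -3]
-3 → already a tail → [-15, -7, -6, -3]
-2 → extends → [-15, -7, -6, -3, -2]
Five tails, so the longest strictly decreasing subsequence of the original has length 5.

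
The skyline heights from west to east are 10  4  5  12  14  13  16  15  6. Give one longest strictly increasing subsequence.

4, 5, 12, 14, 16

Patience tails give the LIS length; then backtrack through the dp parents:
10 → extends → [10]
4 → replaces 10 → [4]
5 → extends → [4, 5]
12 → extends → [4, 5, 12]
14 → extends → [4, 5, 12, 14]
13 → replaces 14 → [4, 5, 12, 13]
16 → extends → [4, 5, 12, 13, 16]
15 → replaces 16 → [4, 5, 12, 13, 15]
6 → replaces 12 → [4, 5, 6, 13, 15]
Length 5; one witness is 4, 5, 12, 14, 16.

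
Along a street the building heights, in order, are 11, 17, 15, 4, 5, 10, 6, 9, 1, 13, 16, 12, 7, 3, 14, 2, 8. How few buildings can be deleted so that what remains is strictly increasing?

11

Fewest deletions = n − (longest strictly increasing subsequence).
Patience tails:
11 → extends → [11]
17 → extends → [11, 17]
15 → replaces 17 → [11, 15]
4 → replaces 11 → [4, 15]
5 → replaces 15 → [4, 5]
10 → extends → [4, 5, 10]
6 → replaces 10 → [4, 5, 6]
9 → extends → [4, 5, 6, 9]
1 → replaces 4 → [1, 5, 6, 9]
13 → extends → [1, 5, 6, 9, 13]
16 → extends → [1, 5, 6, 9, 13, 16]
12 → replaces 13 → [1, 5, 6, 9, 12, 16]
7 → replaces 9 → [1, 5, 6, 7, 12, 16]
3 → replaces 5 → [1, 3, 6, 7, 12, 16]
14 → replaces 16 → [1, 3, 6, 7, 12, 14]
2 → replaces 3 → [1, 2, 6, 7, 12, 14]
8 → replaces 12 → [1, 2, 6, 7, 8, 14]
Longest strictly increasing subsequence has length 6, so deletions = 17 − 6 = 11.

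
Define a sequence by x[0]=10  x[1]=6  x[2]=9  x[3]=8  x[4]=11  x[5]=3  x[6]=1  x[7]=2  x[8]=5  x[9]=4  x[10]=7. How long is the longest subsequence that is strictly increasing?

4

Let dp[i] be the length of the longest such subsequence ending at index i:
i:      0  1  2  3  4  5  6  7  8  9 10
x[i]:  10  6  9  8 11  3  1  2  5  4  7
dp:     1  1  2  2  3  1  1  2  3  3  4
Maximum dp value is 4.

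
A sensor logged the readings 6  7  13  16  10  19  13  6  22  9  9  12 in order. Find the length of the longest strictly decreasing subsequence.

3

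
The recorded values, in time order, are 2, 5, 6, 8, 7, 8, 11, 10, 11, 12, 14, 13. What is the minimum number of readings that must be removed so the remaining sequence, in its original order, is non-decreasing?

3

Fewest deletions = n − (longest non-decreasing subsequence).
Patience tails:
2 → extends → [2]
5 → extends → [2, 5]
6 → extends → [2, 5, 6]
8 → extends → [2, 5, 6, 8]
7 → replaces 8 → [2, 5, 6, 7]
8 → extends → [2, 5, 6, 7, 8]
11 → extends → [2, 5, 6, 7, 8, 11]
10 → replaces 11 → [2, 5, 6, 7, 8, 10]
11 → extends → [2, 5, 6, 7, 8, 10, 11]
12 → extends → [2, 5, 6, 7, 8, 10, 11, 12]
14 → extends → [2, 5, 6, 7, 8, 10, 11, 12, 14]
13 → replaces 14 → [2, 5, 6, 7, 8, 10, 11, 12, 13]
Longest non-decreasing subsequence has length 9, so deletions = 12 − 9 = 3.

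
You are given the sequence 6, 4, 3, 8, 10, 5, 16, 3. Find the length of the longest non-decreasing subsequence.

4

Let dp[i] be the length of the longest such subsequence ending at index i:
i:      1  2  3  4  5  6  7  8
a[i]:   6  4  3  8 10  5 16  3
dp:     1  1  1  2  3  2  4  2
Maximum dp value is 4.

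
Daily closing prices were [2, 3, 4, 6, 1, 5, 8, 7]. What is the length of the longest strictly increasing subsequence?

Track the smallest tail for each achievable length (strict):
2 → extends → [2]
3 → extends → [2, 3]
4 → extends → [2, 3, 4]
6 → extends → [2, 3, 4, 6]
1 → replaces 2 → [1, 3, 4, 6]
5 → replaces 6 → [1, 3, 4, 5]
8 → extends → [1, 3, 4, 5, 8]
7 → replaces 8 → [1, 3, 4, 5, 7]
Five tails, so the longest strictly increasing subsequence has length 5 (e.g. 2, 3, 4, 6, 8).

5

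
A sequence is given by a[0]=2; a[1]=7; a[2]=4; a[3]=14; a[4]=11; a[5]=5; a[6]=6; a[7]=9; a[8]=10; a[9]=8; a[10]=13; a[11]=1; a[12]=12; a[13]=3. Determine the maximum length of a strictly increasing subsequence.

Let dp[i] be the length of the longest such subsequence ending at index i:
i:      0  1  2  3  4  5  6  7  8  9 10 11 12 13
a[i]:   2  7  4 14 11  5  6  9 10  8 13  1 12  3
dp:     1  2  2  3  3  3  4  5  6  5  7  1  7  2
Maximum dp value is 7.

7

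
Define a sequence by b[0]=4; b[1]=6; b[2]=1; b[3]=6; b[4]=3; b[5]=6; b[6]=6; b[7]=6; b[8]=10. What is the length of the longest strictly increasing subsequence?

Let dp[i] be the length of the longest such subsequence ending at index i:
i:      0  1  2  3  4  5  6  7  8
b[i]:   4  6  1  6  3  6  6  6 10
dp:     1  2  1  2  2  3  3  3  4
Maximum dp value is 4.

4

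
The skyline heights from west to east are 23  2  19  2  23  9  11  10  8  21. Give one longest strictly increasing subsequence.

2, 9, 11, 21

Patience tails give the LIS length; then backtrack through the dp parents:
23 → extends → [23]
2 → replaces 23 → [2]
19 → extends → [2, 19]
2 → already a tail → [2, 19]
23 → extends → [2, 19, 23]
9 → replaces 19 → [2, 9, 23]
11 → replaces 23 → [2, 9, 11]
10 → replaces 11 → [2, 9, 10]
8 → replaces 9 → [2, 8, 10]
21 → extends → [2, 8, 10, 21]
Length 4; one witness is 2, 9, 11, 21.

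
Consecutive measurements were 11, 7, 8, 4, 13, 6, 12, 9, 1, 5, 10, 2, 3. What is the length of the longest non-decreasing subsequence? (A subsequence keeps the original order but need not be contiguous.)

Let dp[i] be the length of the longest such subsequence ending at index i:
i:      1  2  3  4  5  6  7  8  9 10 11 12 13
a[i]:  11  7  8  4 13  6 12  9  1  5 10  2  3
dp:     1  1  2  1  3  2  3  3  1  2  4  2  3
Maximum dp value is 4.

4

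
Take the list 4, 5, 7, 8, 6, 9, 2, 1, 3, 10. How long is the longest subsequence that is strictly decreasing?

4

Negate each value so 'decreasing' becomes 'increasing', then run patience tails on the negated sequence:
-4 → extends → [-4]
-5 → replaces -4 → [-5]
-7 → replaces -5 → [-7]
-8 → replaces -7 → [-8]
-6 → extends → [-8, -6]
-9 → replaces -8 → [-9, -6]
-2 → extends → [-9, -6, -2]
-1 → extends → [-9, -6, -2, -1]
-3 → replaces -2 → [-9, -6, -3, -1]
-10 → replaces -9 → [-10, -6, -3, -1]
Four tails, so the longest strictly decreasing subsequence of the original has length 4.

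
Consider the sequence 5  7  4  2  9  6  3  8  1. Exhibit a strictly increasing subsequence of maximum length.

5, 7, 9

Patience tails give the LIS length; then backtrack through the dp parents:
5 → extends → [5]
7 → extends → [5, 7]
4 → replaces 5 → [4, 7]
2 → replaces 4 → [2, 7]
9 → extends → [2, 7, 9]
6 → replaces 7 → [2, 6, 9]
3 → replaces 6 → [2, 3, 9]
8 → replaces 9 → [2, 3, 8]
1 → replaces 2 → [1, 3, 8]
Length 3; one witness is 5, 7, 9.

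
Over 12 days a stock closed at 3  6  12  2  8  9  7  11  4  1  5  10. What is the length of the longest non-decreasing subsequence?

Track the smallest tail for each achievable length (allowing ties):
3 → extends → [3]
6 → extends → [3, 6]
12 → extends → [3, 6, 12]
2 → replaces 3 → [2, 6, 12]
8 → replaces 12 → [2, 6, 8]
9 → extends → [2, 6, 8, 9]
7 → replaces 8 → [2, 6, 7, 9]
11 → extends → [2, 6, 7, 9, 11]
4 → replaces 6 → [2, 4, 7, 9, 11]
1 → replaces 2 → [1, 4, 7, 9, 11]
5 → replaces 7 → [1, 4, 5, 9, 11]
10 → replaces 11 → [1, 4, 5, 9, 10]
Five tails, so the longest non-decreasing subsequence has length 5 (e.g. 3, 6, 8, 9, 11).

5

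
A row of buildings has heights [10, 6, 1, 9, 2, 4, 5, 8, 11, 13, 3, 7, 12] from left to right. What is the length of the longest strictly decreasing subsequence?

Negate each value so 'decreasing' becomes 'increasing', then run patience tails on the negated sequence:
-10 → extends → [-10]
-6 → extends → [-10, -6]
-1 → extends → [-10, -6, -1]
-9 → replaces -6 → [-10, -9, -1]
-2 → replaces -1 → [-10, -9, -2]
-4 → replaces -2 → [-10, -9, -4]
-5 → replaces -4 → [-10, -9, -5]
-8 → replaces -5 → [-10, -9, -8]
-11 → replaces -10 → [-11, -9, -8]
-13 → replaces -11 → [-13, -9, -8]
-3 → extends → [-13, -9, -8, -3]
-7 → replaces -3 → [-13, -9, -8, -7]
-12 → replaces -9 → [-13, -12, -8, -7]
Four tails, so the longest strictly decreasing subsequence of the original has length 4.

4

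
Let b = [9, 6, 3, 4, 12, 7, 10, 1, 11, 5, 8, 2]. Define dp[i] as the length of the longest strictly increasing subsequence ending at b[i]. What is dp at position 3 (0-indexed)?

2

dp[i] = 1 + max{dp[j] : j<i, b[j]<b[i]} (or 1 if no such j):
i:      0  1  2  3  4  5  6  7  8  9 10 11
b[i]:   9  6  3  4 12  7 10  1 11  5  8  2
dp:     1  1  1  2  3  3  4  1  5  3  4  2
At index 3 the value is 2.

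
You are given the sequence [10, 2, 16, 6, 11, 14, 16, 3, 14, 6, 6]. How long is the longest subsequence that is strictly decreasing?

3

Negate each value so 'decreasing' becomes 'increasing', then run patience tails on the negated sequence:
-10 → extends → [-10]
-2 → extends → [-10, -2]
-16 → replaces -10 → [-16, -2]
-6 → replaces -2 → [-16, -6]
-11 → replaces -6 → [-16, -11]
-14 → replaces -11 → [-16, -14]
-16 → already a tail → [-16, -14]
-3 → extends → [-16, -14, -3]
-14 → already a tail → [-16, -14, -3]
-6 → replaces -3 → [-16, -14, -6]
-6 → already a tail → [-16, -14, -6]
Three tails, so the longest strictly decreasing subsequence of the original has length 3.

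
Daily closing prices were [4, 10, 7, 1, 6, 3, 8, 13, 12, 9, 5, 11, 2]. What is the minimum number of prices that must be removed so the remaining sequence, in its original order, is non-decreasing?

Fewest deletions = n − (longest non-decreasing subsequence).
i:      1  2  3  4  5  6  7  8  9 10 11 12 13
a[i]:   4 10  7  1  6  3  8 13 12  9  5 11  2
dp:     1  2  2  1  2  2  3  4  4  4  3  5  2
max dp = 5, so deletions = 13 − 5 = 8.

8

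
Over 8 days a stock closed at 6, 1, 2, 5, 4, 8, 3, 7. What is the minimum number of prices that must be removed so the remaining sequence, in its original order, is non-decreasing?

4

Fewest deletions = n − (longest non-decreasing subsequence).
Patience tails:
6 → extends → [6]
1 → replaces 6 → [1]
2 → extends → [1, 2]
5 → extends → [1, 2, 5]
4 → replaces 5 → [1, 2, 4]
8 → extends → [1, 2, 4, 8]
3 → replaces 4 → [1, 2, 3, 8]
7 → replaces 8 → [1, 2, 3, 7]
Longest non-decreasing subsequence has length 4, so deletions = 8 − 4 = 4.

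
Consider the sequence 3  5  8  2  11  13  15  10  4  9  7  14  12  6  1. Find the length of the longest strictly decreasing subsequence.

Negate each value so 'decreasing' becomes 'increasing', then run patience tails on the negated sequence:
-3 → extends → [-3]
-5 → replaces -3 → [-5]
-8 → replaces -5 → [-8]
-2 → extends → [-8, -2]
-11 → replaces -8 → [-11, -2]
-13 → replaces -11 → [-13, -2]
-15 → replaces -13 → [-15, -2]
-10 → replaces -2 → [-15, -10]
-4 → extends → [-15, -10, -4]
-9 → replaces -4 → [-15, -10, -9]
-7 → extends → [-15, -10, -9, -7]
-14 → replaces -10 → [-15, -14, -9, -7]
-12 → replaces -9 → [-15, -14, -12, -7]
-6 → extends → [-15, -14, -12, -7, -6]
-1 → extends → [-15, -14, -12, -7, -6, -1]
Six tails, so the longest strictly decreasing subsequence of the original has length 6.

6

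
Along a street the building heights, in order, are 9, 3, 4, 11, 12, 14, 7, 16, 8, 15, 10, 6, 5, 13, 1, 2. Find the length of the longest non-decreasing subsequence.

Track the smallest tail for each achievable length (allowing ties):
9 → extends → [9]
3 → replaces 9 → [3]
4 → extends → [3, 4]
11 → extends → [3, 4, 11]
12 → extends → [3, 4, 11, 12]
14 → extends → [3, 4, 11, 12, 14]
7 → replaces 11 → [3, 4, 7, 12, 14]
16 → extends → [3, 4, 7, 12, 14, 16]
8 → replaces 12 → [3, 4, 7, 8, 14, 16]
15 → replaces 16 → [3, 4, 7, 8, 14, 15]
10 → replaces 14 → [3, 4, 7, 8, 10, 15]
6 → replaces 7 → [3, 4, 6, 8, 10, 15]
5 → replaces 6 → [3, 4, 5, 8, 10, 15]
13 → replaces 15 → [3, 4, 5, 8, 10, 13]
1 → replaces 3 → [1, 4, 5, 8, 10, 13]
2 → replaces 4 → [1, 2, 5, 8, 10, 13]
Six tails, so the longest non-decreasing subsequence has length 6 (e.g. 3, 4, 11, 12, 14, 16).

6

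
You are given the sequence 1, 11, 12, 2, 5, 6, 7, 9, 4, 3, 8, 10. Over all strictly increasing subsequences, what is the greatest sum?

40

Let S[i] be the best sum of a strictly increasing subsequence ending at i:
i:      1  2  3  4  5  6  7  8  9 10 11 12
a[i]:   1 11 12  2  5  6  7  9  4  3  8 10
S:      1 12 24  3  8 14 21 30  7  6 29 40
Maximum is 40 (e.g. 1 + 2 + 5 + 6 + 7 + 9 + 10).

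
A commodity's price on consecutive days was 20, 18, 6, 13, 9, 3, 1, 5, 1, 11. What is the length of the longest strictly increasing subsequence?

Track the smallest tail for each achievable length (strict):
20 → extends → [20]
18 → replaces 20 → [18]
6 → replaces 18 → [6]
13 → extends → [6, 13]
9 → replaces 13 → [6, 9]
3 → replaces 6 → [3, 9]
1 → replaces 3 → [1, 9]
5 → replaces 9 → [1, 5]
1 → already a tail → [1, 5]
11 → extends → [1, 5, 11]
Three tails, so the longest strictly increasing subsequence has length 3 (e.g. 6, 9, 11).

3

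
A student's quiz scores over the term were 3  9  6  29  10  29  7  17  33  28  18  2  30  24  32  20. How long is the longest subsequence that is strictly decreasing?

4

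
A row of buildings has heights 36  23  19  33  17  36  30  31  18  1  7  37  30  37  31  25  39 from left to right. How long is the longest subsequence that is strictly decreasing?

5

Let dp[i] be the longest strictly decreasing subsequence ending at i:
i:      1  2  3  4  5  6  7  8  9 10 11 12 13 14 15 16 17
a[i]:  36 23 19 33 17 36 30 31 18  1  7 37 30 37 31 25 39
dp:     1  2  3  2  4  1  3  3  4  5  5  1  4  1  3  5  1
Maximum is 5.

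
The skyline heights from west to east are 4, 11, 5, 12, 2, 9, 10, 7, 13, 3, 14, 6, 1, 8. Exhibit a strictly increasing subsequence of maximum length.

Patience tails give the LIS length; then backtrack through the dp parents:
4 → extends → [4]
11 → extends → [4, 11]
5 → replaces 11 → [4, 5]
12 → extends → [4, 5, 12]
2 → replaces 4 → [2, 5, 12]
9 → replaces 12 → [2, 5, 9]
10 → extends → [2, 5, 9, 10]
7 → replaces 9 → [2, 5, 7, 10]
13 → extends → [2, 5, 7, 10, 13]
3 → replaces 5 → [2, 3, 7, 10, 13]
14 → extends → [2, 3, 7, 10, 13, 14]
6 → replaces 7 → [2, 3, 6, 10, 13, 14]
1 → replaces 2 → [1, 3, 6, 10, 13, 14]
8 → replaces 10 → [1, 3, 6, 8, 13, 14]
Length 6; one witness is 4, 5, 9, 10, 13, 14.

4, 5, 9, 10, 13, 14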